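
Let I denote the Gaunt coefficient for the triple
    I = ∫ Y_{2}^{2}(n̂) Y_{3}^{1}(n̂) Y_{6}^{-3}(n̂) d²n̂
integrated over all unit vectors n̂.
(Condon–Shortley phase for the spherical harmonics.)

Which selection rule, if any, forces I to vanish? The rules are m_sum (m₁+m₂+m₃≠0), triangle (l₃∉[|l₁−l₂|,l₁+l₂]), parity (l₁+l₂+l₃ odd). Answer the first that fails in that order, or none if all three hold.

azimuthal sum: 2 + 1 − 3 = 0  ✓
1 ≤ 6 ≤ 5 (triangle on l)  ✗
L = 2 + 3 + 6 = 11 (odd)

triangle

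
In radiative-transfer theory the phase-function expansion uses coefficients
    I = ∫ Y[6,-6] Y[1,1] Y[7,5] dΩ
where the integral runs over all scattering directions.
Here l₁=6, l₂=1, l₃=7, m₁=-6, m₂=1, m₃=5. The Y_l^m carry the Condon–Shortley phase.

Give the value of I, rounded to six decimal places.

-0.034990

Rules hold: Σm=0, L=14 even, 5≤7≤7.
N = 13·3·15 = 585
Δ = 0!·12!·2!/15! = 1/1365
Racah Σ t=0..0: t=0:+1/518400 = 1/518400
⇒ 3j(6 1 7; 0 0 0)² = 7/195, sgn -1
Racah Σ t=0..0: t=0:+1/958003200 = 1/958003200
⇒ 3j(6 1 7; -6 1 5)² = 1/1365, sgn +1
4πI² = N·(3j₀)²·(3jₘ)² = 1/65
I = -1·√(0.0153846/4π) = -0.03498955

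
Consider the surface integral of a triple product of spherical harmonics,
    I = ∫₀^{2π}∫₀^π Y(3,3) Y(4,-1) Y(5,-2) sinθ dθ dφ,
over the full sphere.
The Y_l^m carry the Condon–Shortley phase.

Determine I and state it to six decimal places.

-0.179179

m-sum 0 ✓  L=12 even ✓  1≤5≤7 ✓
Π(2lᵢ+1) = 7×9×11 = 693
triangle coeff Δ(3,4,5) = 1/180180
Σ_t [0,2]: t=0:+1/576 t=1:−1/144 t=2:+1/576 = -1/288
(3j)²=20/1001 [(3 4 5; 0 0 0)], sign=+1
Σ_t [0,0]: t=0:+1/1728 = 1/1728
(3j)²=25/858 [(3 4 5; 3 -1 -2)], sign=-1
⇒ 4πI² = 750/1859
I = (-1)√(750/1859/(4π)) = -0.17917854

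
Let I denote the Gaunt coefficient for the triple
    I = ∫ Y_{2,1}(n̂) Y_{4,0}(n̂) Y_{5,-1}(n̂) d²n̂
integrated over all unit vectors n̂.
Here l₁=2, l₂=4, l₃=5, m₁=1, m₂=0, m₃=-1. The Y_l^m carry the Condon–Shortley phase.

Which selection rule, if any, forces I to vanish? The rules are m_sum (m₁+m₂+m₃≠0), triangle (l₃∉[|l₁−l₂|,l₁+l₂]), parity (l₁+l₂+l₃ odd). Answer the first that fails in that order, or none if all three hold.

Σmᵢ = 0  ✓
l₃∈[|l₁−l₂|,l₁+l₂]=[2,6], have l₃=5  ✓
Σlᵢ = 11 ⇒ odd  ✗

parity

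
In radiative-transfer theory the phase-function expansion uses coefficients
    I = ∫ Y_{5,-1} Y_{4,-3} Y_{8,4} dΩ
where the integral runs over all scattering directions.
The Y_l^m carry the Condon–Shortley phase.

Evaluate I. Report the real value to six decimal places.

0.000000

L=17 odd ⇒ parity kills the (l;000) factor ⇒ I = 0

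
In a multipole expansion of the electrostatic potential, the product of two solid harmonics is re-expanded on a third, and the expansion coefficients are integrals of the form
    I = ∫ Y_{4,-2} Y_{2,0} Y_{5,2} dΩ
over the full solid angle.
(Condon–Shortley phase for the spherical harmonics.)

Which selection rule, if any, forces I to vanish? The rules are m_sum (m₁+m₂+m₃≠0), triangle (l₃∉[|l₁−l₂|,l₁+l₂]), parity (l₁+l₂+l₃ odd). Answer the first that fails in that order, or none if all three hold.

parity

Σmᵢ = 0  ✓
l₃∈[|l₁−l₂|,l₁+l₂]=[2,6], have l₃=5  ✓
Σlᵢ = 11 ⇒ odd  ✗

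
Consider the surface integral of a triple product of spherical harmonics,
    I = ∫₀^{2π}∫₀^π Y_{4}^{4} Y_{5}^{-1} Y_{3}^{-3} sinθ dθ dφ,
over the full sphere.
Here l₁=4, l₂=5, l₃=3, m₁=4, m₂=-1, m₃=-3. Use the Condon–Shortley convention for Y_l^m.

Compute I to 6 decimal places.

0.050679

Rules hold: Σm=0, L=12 even, 1≤3≤9.
N = 9·11·7 = 693
Δ = 6!·2!·4!/13! = 1/180180
Racah Σ t=2..4: t=2:+1/576 t=3:−1/144 t=4:+1/576 = -1/288
⇒ 3j(4 5 3; 0 0 0)² = 20/1001, sgn +1
Racah Σ t=0..0: t=0:+1/34560 = 1/34560
⇒ 3j(4 5 3; 4 -1 -3)² = 1/429, sgn +1
4πI² = N·(3j₀)²·(3jₘ)² = 60/1859
I = +1·√(0.0322754/4π) = 0.05067935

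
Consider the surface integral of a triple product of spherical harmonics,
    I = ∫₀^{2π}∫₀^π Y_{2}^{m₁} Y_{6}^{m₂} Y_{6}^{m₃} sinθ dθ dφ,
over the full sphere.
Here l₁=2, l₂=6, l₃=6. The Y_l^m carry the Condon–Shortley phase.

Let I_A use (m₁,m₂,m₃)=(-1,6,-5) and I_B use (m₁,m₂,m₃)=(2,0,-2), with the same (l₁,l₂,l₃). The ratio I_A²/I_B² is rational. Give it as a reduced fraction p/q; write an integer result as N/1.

Shared (l₁,l₂,l₃)=(2,6,6): N and (l;000)² cancel in I_A²/I_B².
A: Δ = 2!·2!·10!/15! = 1/90090; Racah Σ t=2..2: t=2:+1/7257600 = 1/7257600; ⇒ 3j(2 6 6; -1 6 -5)² = 11/455, sgn -1
B: Δ = 2!·2!·10!/15! = 1/90090; Racah Σ t=0..0: t=0:+1/69120 = 1/69120; ⇒ 3j(2 6 6; 2 0 -2)² = 4/143, sgn +1
I_A²/I_B² = (11/455)/(4/143) = 121/140

121/140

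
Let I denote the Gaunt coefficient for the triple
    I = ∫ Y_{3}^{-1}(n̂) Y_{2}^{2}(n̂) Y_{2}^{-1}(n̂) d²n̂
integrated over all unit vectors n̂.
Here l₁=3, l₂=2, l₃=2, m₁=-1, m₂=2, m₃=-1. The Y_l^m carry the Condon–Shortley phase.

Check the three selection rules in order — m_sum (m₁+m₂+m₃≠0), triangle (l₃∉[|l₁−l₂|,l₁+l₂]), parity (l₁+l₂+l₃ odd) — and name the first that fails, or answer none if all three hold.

azimuthal sum: -1 + 2 − 1 = 0  ✓
1 ≤ 2 ≤ 5 (triangle on l)  ✓
L = 3 + 2 + 2 = 7 (odd)  ✗

parity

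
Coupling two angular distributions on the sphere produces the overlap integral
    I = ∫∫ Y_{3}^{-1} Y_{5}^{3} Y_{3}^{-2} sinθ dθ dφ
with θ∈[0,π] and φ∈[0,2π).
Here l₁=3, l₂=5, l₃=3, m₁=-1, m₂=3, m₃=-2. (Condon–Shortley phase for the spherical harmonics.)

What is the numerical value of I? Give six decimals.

Σlᵢ=11 odd — θ-integrand is odd under cosθ→−cosθ; I=0

0.000000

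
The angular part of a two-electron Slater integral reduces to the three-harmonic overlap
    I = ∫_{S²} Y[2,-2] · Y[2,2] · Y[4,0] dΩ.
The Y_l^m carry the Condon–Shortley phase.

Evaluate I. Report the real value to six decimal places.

Rules hold: Σm=0, L=8 even, 0≤4≤4.
N = 5·5·9 = 225
Δ = 0!·4!·4!/9! = 1/630
Racah Σ t=0..0: t=0:+1/16 = 1/16
⇒ 3j(2 2 4; 0 0 0)² = 2/35, sgn +1
Racah Σ t=0..0: t=0:+1/576 = 1/576
⇒ 3j(2 2 4; -2 2 0)² = 1/630, sgn +1
4πI² = N·(3j₀)²·(3jₘ)² = 1/49
I = +1·√(0.0204082/4π) = 0.04029926

0.040299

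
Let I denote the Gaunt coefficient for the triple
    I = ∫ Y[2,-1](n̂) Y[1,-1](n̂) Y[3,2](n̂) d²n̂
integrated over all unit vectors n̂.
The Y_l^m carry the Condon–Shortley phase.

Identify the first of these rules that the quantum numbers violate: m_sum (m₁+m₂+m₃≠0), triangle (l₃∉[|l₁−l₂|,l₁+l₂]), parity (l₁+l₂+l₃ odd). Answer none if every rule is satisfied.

Σmᵢ = 0  ✓
l₃∈[|l₁−l₂|,l₁+l₂]=[1,3], have l₃=3  ✓
Σlᵢ = 6 ⇒ even  ✓

none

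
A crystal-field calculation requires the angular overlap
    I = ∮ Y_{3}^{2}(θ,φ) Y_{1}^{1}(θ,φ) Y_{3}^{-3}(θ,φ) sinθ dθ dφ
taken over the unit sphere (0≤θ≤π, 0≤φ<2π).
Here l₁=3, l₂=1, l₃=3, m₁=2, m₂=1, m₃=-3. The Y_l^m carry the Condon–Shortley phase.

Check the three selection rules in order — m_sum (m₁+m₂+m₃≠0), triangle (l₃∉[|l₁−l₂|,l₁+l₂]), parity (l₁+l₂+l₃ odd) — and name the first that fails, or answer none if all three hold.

azimuthal sum: 2 + 1 − 3 = 0  ✓
2 ≤ 3 ≤ 4 (triangle on l)  ✓
L = 3 + 1 + 3 = 7 (odd)  ✗

parity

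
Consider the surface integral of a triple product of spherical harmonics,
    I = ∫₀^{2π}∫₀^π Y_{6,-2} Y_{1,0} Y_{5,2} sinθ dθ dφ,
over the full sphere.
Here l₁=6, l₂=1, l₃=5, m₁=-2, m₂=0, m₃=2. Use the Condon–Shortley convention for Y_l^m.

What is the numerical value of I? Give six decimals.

Rules hold: Σm=0, L=12 even, 5≤5≤7.
N = 13·3·11 = 429
Δ = 2!·10!·0!/13! = 1/858
Racah Σ t=1..1: t=1:−1/14400 = -1/14400
⇒ 3j(6 1 5; 0 0 0)² = 6/143, sgn +1
Racah Σ t=1..1: t=1:−1/30240 = -1/30240
⇒ 3j(6 1 5; -2 0 2)² = 16/429, sgn +1
4πI² = N·(3j₀)²·(3jₘ)² = 96/143
I = +1·√(0.671329/4π) = 0.23113338

0.231133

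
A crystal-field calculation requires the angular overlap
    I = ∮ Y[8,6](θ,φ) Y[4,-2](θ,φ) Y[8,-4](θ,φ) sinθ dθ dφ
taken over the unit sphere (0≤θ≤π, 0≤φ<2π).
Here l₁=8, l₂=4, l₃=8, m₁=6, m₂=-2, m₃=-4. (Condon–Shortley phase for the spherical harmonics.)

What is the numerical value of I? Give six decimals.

0.126586

m-sum 0 ✓  L=20 even ✓  4≤8≤12 ✓
Π(2lᵢ+1) = 17×9×17 = 2601
triangle coeff Δ(8,4,8) = 1/185175900
Σ_t [0,4]: t=0:+1/557383680 t=1:−1/21772800 t=2:+1/8294400 t=3:−1/21772800 t=4:+1/557383680 = 1/30965760
(3j)²=36/4199 [(8 4 8; 0 0 0)], sign=+1
Σ_t [0,2]: t=0:+1/696729600 t=1:−1/1437004800 t=2:+1/45984153600 = 1/1313832960
(3j)²=35/3876 [(8 4 8; 6 -2 -4)], sign=+1
⇒ 4πI² = 945/4693
I = (+1)√(945/4693/(4π)) = 0.12658601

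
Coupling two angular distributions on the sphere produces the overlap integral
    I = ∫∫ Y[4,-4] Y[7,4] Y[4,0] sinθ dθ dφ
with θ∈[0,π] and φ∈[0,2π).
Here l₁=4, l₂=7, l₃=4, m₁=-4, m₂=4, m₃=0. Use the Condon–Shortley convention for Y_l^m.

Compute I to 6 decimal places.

0.000000

Σlᵢ=15 odd — θ-integrand is odd under cosθ→−cosθ; I=0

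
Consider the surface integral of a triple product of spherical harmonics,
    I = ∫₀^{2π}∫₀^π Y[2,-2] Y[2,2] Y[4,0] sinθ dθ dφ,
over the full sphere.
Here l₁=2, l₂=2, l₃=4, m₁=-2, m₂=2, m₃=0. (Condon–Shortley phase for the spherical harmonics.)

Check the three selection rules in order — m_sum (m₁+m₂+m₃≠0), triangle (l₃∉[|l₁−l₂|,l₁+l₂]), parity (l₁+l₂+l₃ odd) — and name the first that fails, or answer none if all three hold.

none

m₁+m₂+m₃ = -2 + 2 + 0 = 0  ✓
triangle: |2−2|=0 ≤ l₃=4 ≤ 2+2=4  ✓
parity: l₁+l₂+l₃ = 8 is even  ✓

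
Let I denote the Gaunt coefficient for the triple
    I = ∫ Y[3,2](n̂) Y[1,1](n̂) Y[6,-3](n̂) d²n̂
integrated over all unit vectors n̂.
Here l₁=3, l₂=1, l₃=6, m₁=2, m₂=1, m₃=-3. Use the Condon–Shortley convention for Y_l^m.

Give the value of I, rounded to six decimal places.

0.000000

|3−1|≤6≤3+1 violated ⇒ I = 0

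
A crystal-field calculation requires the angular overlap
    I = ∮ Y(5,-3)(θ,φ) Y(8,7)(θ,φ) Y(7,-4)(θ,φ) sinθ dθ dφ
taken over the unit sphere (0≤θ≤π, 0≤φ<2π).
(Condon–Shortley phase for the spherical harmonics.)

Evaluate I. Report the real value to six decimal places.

-0.133321

Checks pass: Σm=0; 20 even; l₃=7∈[3,13].
(2·5+1)(2·8+1)(2·7+1) = 2805
Δ: 6! 4! 10! / 21! → 1/814773960
sum: t=1:−1/87091200 t=2:+1/4976640 t=3:−1/2073600 t=4:+1/4976640 t=5:−1/87091200 = -1/9676800
3j²(5 8 7; 0 0 0) = Δ·Π!·Σ² = 360/46189  (sign +1)
sum: t=5:−1/2612736000 t=6:+1/1045094400 = 1/1741824000
3j²(5 8 7; -3 7 -4) = Δ·Π!·Σ² = 33/3230  (sign -1)
combine: 4πI² = 2805·360/46189·33/3230 = 17820/79781
take √, sign -1: I = -0.13332119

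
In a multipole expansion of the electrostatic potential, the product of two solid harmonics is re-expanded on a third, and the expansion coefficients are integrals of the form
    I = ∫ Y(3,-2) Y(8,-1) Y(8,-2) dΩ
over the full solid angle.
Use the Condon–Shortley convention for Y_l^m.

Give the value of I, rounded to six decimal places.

-2 − 1 − 2 = -5 ≠ 0: azimuthal integral kills it; I = 0

0.000000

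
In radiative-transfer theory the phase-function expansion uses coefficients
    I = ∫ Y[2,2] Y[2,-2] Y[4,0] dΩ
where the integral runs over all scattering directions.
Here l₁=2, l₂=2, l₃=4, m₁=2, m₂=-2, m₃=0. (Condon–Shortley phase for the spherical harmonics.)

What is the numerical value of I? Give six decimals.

Checks pass: Σm=0; 8 even; l₃=4∈[0,4].
(2·2+1)(2·2+1)(2·4+1) = 225
Δ: 0! 4! 4! / 9! → 1/630
sum: t=0:+1/16 = 1/16
3j²(2 2 4; 0 0 0) = Δ·Π!·Σ² = 2/35  (sign +1)
sum: t=0:+1/576 = 1/576
3j²(2 2 4; 2 -2 0) = Δ·Π!·Σ² = 1/630  (sign +1)
combine: 4πI² = 225·2/35·1/630 = 1/49
take √, sign +1: I = 0.04029926

0.040299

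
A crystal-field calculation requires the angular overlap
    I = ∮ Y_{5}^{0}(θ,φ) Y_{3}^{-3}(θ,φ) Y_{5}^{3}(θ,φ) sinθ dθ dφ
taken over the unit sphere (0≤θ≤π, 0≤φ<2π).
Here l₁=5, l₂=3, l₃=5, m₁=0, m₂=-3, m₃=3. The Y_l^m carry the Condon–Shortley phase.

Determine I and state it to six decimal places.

l₁+l₂+l₃=13 is odd: 3j(l;000)=0 ⇒ I=0

0.000000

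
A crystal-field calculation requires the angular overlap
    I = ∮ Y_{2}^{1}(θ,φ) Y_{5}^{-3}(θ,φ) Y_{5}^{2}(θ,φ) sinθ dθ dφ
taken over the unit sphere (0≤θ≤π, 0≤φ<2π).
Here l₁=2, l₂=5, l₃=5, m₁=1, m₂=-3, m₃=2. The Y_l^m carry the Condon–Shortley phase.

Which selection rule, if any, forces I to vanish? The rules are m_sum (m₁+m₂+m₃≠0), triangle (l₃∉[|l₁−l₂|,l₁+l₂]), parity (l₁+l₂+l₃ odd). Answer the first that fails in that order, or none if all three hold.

azimuthal sum: 1 − 3 + 2 = 0  ✓
3 ≤ 5 ≤ 7 (triangle on l)  ✓
L = 2 + 5 + 5 = 12 (even)  ✓

none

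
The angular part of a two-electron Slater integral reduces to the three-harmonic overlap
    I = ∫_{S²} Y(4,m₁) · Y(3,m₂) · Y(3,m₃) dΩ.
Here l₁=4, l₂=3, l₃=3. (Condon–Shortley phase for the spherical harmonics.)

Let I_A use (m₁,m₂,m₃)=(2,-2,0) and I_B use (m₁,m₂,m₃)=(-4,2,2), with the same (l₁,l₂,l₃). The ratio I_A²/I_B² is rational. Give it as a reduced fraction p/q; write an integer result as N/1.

Shared (l₁,l₂,l₃)=(4,3,3): N and (l;000)² cancel in I_A²/I_B².
A: Δ = 4!·4!·2!/11! = 1/34650; Racah Σ t=0..1: t=0:+1/96 t=1:−1/72 = -1/288; ⇒ 3j(4 3 3; 2 -2 0)² = 1/462, sgn +1
B: Δ = 4!·4!·2!/11! = 1/34650; Racah Σ t=4..4: t=4:+1/576 = 1/576; ⇒ 3j(4 3 3; -4 2 2)² = 5/99, sgn -1
I_A²/I_B² = (1/462)/(5/99) = 3/70

3/70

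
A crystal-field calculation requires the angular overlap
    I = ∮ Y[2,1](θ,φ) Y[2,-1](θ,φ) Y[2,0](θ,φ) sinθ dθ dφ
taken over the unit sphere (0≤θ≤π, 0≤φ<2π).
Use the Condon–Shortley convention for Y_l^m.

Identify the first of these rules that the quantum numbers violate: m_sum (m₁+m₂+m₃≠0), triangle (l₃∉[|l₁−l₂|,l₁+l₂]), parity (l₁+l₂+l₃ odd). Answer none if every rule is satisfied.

m₁+m₂+m₃ = 1 − 1 + 0 = 0  ✓
triangle: |2−2|=0 ≤ l₃=2 ≤ 2+2=4  ✓
parity: l₁+l₂+l₃ = 6 is even  ✓

none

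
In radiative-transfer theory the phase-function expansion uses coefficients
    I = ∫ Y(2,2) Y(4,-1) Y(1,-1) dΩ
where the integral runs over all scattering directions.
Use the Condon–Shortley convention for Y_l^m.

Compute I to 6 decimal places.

l₃=1 ∉ [2,6] — triangle fails ⇒ I = 0

0.000000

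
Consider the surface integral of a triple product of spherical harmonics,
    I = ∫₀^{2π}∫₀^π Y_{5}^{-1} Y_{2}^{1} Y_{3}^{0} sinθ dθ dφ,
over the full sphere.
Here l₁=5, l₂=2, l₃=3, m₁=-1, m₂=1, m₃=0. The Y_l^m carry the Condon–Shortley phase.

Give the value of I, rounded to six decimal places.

m-sum 0 ✓  L=10 even ✓  3≤3≤7 ✓
Π(2lᵢ+1) = 11×5×7 = 385
triangle coeff Δ(5,2,3) = 1/2310
Σ_t [2,2]: t=2:+1/144 = 1/144
(3j)²=10/231 [(5 2 3; 0 0 0)], sign=-1
Σ_t [3,3]: t=3:−1/216 = -1/216
(3j)²=8/231 [(5 2 3; -1 1 0)], sign=+1
⇒ 4πI² = 400/693
I = (-1)√(400/693/(4π)) = -0.21431790

-0.214318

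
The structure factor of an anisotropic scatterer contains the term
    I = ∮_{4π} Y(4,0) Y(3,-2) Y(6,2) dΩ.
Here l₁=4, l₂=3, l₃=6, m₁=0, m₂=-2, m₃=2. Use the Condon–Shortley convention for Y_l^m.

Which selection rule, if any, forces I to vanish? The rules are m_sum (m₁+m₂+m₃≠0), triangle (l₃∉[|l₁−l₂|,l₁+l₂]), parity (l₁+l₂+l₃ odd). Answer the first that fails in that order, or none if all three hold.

parity

Σmᵢ = 0  ✓
l₃∈[|l₁−l₂|,l₁+l₂]=[1,7], have l₃=6  ✓
Σlᵢ = 13 ⇒ odd  ✗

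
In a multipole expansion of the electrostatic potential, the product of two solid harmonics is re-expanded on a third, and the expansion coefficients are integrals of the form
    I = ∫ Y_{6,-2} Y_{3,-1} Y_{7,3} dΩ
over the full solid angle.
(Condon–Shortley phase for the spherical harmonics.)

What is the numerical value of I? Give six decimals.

m-sum 0 ✓  L=16 even ✓  3≤7≤9 ✓
Π(2lᵢ+1) = 13×7×15 = 1365
triangle coeff Δ(6,3,7) = 1/2042040
Σ_t [0,2]: t=0:+1/207360 t=1:−1/57600 t=2:+1/207360 = -1/129600
(3j)²=168/12155 [(6 3 7; 0 0 0)], sign=+1
Σ_t [0,2]: t=0:+1/645120 t=1:−1/181440 t=2:+1/829440 = -1/362880
(3j)²=256/17017 [(6 3 7; -2 -1 3)], sign=-1
⇒ 4πI² = 129024/454597
I = (-1)√(129024/454597/(4π)) = -0.15028548

-0.150285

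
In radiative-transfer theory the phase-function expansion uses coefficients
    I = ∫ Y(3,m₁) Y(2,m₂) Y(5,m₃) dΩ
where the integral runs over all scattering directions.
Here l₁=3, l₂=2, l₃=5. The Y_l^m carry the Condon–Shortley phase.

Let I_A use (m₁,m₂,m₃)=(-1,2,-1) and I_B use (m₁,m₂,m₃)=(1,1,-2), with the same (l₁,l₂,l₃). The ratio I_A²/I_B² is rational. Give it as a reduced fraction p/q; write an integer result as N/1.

l's match ⇒ only the (l;m) 3-j factors differ between A and B.
A: triangle coeff Δ(3,2,5) = 1/2310; Σ_t [0,0]: t=0:+1/1152 = 1/1152; (3j)²=1/154 [(3 2 5; -1 2 -1)], sign=+1
B: triangle coeff Δ(3,2,5) = 1/2310; Σ_t [0,0]: t=0:+1/288 = 1/288; (3j)²=1/22 [(3 2 5; 1 1 -2)], sign=-1
I_A²/I_B² = (1/154)/(1/22) = 1/7

1/7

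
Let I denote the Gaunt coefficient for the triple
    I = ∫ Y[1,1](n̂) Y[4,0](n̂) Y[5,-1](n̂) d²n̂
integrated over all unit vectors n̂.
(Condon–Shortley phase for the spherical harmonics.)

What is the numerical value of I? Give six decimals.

m-sum 0 ✓  L=10 even ✓  3≤5≤5 ✓
Π(2lᵢ+1) = 3×9×11 = 297
triangle coeff Δ(1,4,5) = 1/495
Σ_t [0,0]: t=0:+1/576 = 1/576
(3j)²=5/99 [(1 4 5; 0 0 0)], sign=-1
Σ_t [0,0]: t=0:+1/1152 = 1/1152
(3j)²=1/33 [(1 4 5; 1 0 -1)], sign=+1
⇒ 4πI² = 5/11
I = (-1)√(5/11/(4π)) = -0.19018827

-0.190188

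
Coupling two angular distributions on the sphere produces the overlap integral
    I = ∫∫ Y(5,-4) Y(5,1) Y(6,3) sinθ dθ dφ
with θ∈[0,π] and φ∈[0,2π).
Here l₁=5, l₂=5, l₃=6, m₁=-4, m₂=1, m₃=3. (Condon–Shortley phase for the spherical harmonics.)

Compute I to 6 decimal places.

Checks pass: Σm=0; 16 even; l₃=6∈[0,10].
(2·5+1)(2·5+1)(2·6+1) = 1573
Δ: 4! 6! 6! / 17! → 1/28588560
sum: t=0:+1/345600 t=1:−1/13824 t=2:+1/5184 t=3:−1/13824 t=4:+1/345600 = 7/129600
3j²(5 5 6; 0 0 0) = Δ·Π!·Σ² = 80/7293  (sign +1)
sum: t=3:−1/155520 t=4:+1/138240 = 1/1244160
3j²(5 5 6; -4 1 3) = Δ·Π!·Σ² = 3/9724  (sign -1)
combine: 4πI² = 1573·80/7293·3/9724 = 20/3757
take √, sign -1: I = -0.02058209

-0.020582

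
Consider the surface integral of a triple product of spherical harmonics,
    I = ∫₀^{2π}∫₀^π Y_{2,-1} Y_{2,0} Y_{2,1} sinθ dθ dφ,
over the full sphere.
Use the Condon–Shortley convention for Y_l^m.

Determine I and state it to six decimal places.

Rules hold: Σm=0, L=6 even, 0≤2≤4.
N = 5·5·5 = 125
Δ = 2!·2!·2!/7! = 1/630
Racah Σ t=0..2: t=0:+1/8 t=1:−1/1 t=2:+1/8 = -3/4
⇒ 3j(2 2 2; 0 0 0)² = 2/35, sgn -1
Racah Σ t=1..2: t=1:−1/2 t=2:+1/4 = -1/4
⇒ 3j(2 2 2; -1 0 1)² = 1/70, sgn +1
4πI² = N·(3j₀)²·(3jₘ)² = 5/49
I = -1·√(0.102041/4π) = -0.09011188

-0.090112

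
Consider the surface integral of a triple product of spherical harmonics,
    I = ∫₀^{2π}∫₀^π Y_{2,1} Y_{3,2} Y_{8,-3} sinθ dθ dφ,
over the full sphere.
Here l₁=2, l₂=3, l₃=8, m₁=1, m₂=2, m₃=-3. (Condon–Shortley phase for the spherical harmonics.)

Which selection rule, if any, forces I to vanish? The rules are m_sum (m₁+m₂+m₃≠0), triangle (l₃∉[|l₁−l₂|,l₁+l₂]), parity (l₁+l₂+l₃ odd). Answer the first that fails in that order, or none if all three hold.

m₁+m₂+m₃ = 1 + 2 − 3 = 0  ✓
triangle: |2−3|=1 ≤ l₃=8 ≤ 2+3=5  ✗
parity: l₁+l₂+l₃ = 13 is odd

triangle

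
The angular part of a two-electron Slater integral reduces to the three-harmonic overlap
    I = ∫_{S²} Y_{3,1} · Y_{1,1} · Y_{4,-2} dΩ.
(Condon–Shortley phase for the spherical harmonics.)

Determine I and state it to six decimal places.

Checks pass: Σm=0; 8 even; l₃=4∈[2,4].
(2·3+1)(2·1+1)(2·4+1) = 189
Δ: 0! 6! 2! / 9! → 1/252
sum: t=0:+1/36 = 1/36
3j²(3 1 4; 0 0 0) = Δ·Π!·Σ² = 4/63  (sign +1)
sum: t=0:+1/96 = 1/96
3j²(3 1 4; 1 1 -2) = Δ·Π!·Σ² = 5/84  (sign +1)
combine: 4πI² = 189·4/63·5/84 = 5/7
take √, sign +1: I = 0.23841361

0.238414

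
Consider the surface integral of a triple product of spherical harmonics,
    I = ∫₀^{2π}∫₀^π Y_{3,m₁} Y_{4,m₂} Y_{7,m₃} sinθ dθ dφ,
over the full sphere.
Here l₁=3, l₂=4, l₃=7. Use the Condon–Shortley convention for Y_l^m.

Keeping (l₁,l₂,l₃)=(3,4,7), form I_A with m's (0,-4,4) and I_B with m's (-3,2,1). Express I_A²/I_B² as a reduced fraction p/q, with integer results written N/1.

Same 3,4,7: normalisation and zero-m 3j drop out of the ratio.
A: Δ: 0! 6! 8! / 15! → 1/45045; sum: t=0:+1/1451520 = 1/1451520; 3j²(3 4 7; 0 -4 4) = Δ·Π!·Σ² = 1/273  (sign -1)
B: Δ: 0! 6! 8! / 15! → 1/45045; sum: t=0:+1/1036800 = 1/1036800; 3j²(3 4 7; -3 2 1) = Δ·Π!·Σ² = 4/6435  (sign +1)
I_A²/I_B² = (1/273)/(4/6435) = 165/28

165/28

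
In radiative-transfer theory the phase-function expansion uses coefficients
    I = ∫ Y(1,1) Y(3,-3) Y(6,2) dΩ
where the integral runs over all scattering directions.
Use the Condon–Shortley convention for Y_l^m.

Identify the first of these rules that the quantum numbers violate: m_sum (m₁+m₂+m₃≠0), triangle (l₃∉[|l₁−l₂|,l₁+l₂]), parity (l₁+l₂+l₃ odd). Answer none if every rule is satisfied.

m₁+m₂+m₃ = 1 − 3 + 2 = 0  ✓
triangle: |1−3|=2 ≤ l₃=6 ≤ 1+3=4  ✗
parity: l₁+l₂+l₃ = 10 is even

triangle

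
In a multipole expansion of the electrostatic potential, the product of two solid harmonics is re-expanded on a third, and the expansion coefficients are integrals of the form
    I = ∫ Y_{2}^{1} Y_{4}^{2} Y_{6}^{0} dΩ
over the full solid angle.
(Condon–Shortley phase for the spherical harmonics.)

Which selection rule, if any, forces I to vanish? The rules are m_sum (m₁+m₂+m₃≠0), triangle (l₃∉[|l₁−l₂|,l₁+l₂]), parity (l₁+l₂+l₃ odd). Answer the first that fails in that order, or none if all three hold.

Σmᵢ = 3  ✗
l₃∈[|l₁−l₂|,l₁+l₂]=[2,6], have l₃=6
Σlᵢ = 12 ⇒ even

m_sum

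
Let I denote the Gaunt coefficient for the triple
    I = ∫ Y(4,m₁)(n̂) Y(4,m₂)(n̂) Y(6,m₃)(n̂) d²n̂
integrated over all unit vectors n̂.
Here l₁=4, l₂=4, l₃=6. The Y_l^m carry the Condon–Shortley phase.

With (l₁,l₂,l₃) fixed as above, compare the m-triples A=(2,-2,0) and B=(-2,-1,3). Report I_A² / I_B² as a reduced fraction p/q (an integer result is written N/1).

Same 4,4,6: normalisation and zero-m 3j drop out of the ratio.
A: Δ: 2! 6! 6! / 15! → 1/1261260; sum: t=0:+1/4608 t=1:−1/14400 t=2:+1/1036800 = 77/518400; 3j²(4 4 6; 2 -2 0) = Δ·Π!·Σ² = 11/585  (sign +1)
B: Δ: 2! 6! 6! / 15! → 1/1261260; sum: t=0:+1/51840 t=1:−1/5760 t=2:+1/11520 = -7/103680; 3j²(4 4 6; -2 -1 3) = Δ·Π!·Σ² = 7/858  (sign +1)
I_A²/I_B² = (11/585)/(7/858) = 242/105

242/105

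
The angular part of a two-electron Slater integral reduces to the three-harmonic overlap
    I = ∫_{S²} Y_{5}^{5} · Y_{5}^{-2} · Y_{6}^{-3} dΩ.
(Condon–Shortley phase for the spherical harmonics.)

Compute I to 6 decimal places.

-0.172202

m-sum 0 ✓  L=16 even ✓  0≤6≤10 ✓
Π(2lᵢ+1) = 11×11×13 = 1573
triangle coeff Δ(5,5,6) = 1/28588560
Σ_t [0,4]: t=0:+1/345600 t=1:−1/13824 t=2:+1/5184 t=3:−1/13824 t=4:+1/345600 = 7/129600
(3j)²=80/7293 [(5 5 6; 0 0 0)], sign=+1
Σ_t [0,0]: t=0:+1/622080 = 1/622080
(3j)²=105/4862 [(5 5 6; 5 -2 -3)], sign=-1
⇒ 4πI² = 1400/3757
I = (-1)√(1400/3757/(4π)) = -0.17220212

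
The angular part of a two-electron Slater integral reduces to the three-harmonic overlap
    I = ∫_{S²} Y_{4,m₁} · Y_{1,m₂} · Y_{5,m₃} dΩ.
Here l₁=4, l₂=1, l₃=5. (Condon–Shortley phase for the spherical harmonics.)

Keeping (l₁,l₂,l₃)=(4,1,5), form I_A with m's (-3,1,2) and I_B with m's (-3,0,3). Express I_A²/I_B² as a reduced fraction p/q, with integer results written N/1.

3/16

Shared (l₁,l₂,l₃)=(4,1,5): N and (l;000)² cancel in I_A²/I_B².
A: Δ = 0!·8!·2!/11! = 1/495; Racah Σ t=0..0: t=0:+1/10080 = 1/10080; ⇒ 3j(4 1 5; -3 1 2)² = 1/165, sgn -1
B: Δ = 0!·8!·2!/11! = 1/495; Racah Σ t=0..0: t=0:+1/5040 = 1/5040; ⇒ 3j(4 1 5; -3 0 3)² = 16/495, sgn +1
I_A²/I_B² = (1/165)/(16/495) = 3/16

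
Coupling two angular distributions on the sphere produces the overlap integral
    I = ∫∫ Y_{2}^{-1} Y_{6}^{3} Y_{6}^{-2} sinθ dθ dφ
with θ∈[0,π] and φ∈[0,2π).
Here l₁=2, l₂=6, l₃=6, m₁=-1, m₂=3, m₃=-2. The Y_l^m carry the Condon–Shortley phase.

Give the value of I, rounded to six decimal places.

Checks pass: Σm=0; 14 even; l₃=6∈[4,8].
(2·2+1)(2·6+1)(2·6+1) = 845
Δ: 2! 2! 10! / 15! → 1/90090
sum: t=0:+1/69120 t=1:−1/14400 t=2:+1/69120 = -7/172800
3j²(2 6 6; 0 0 0) = Δ·Π!·Σ² = 14/715  (sign -1)
sum: t=1:−1/161280 t=2:+1/60480 = 1/96768
3j²(2 6 6; -1 3 -2) = Δ·Π!·Σ² = 15/1001  (sign +1)
combine: 4πI² = 845·14/715·15/1001 = 30/121
take √, sign -1: I = -0.14046335

-0.140463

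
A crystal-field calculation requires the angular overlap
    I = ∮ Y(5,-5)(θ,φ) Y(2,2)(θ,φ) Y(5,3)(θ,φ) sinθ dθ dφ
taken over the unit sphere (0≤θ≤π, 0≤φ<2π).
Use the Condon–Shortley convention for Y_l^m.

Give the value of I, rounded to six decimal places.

0.088588

Checks pass: Σm=0; 12 even; l₃=5∈[3,7].
(2·5+1)(2·2+1)(2·5+1) = 605
Δ: 2! 8! 2! / 13! → 1/38610
sum: t=0:+1/2880 t=1:−1/576 t=2:+1/2880 = -1/960
3j²(5 2 5; 0 0 0) = Δ·Π!·Σ² = 10/429  (sign +1)
sum: t=2:+1/161280 = 1/161280
3j²(5 2 5; -5 2 3) = Δ·Π!·Σ² = 1/143  (sign +1)
combine: 4πI² = 605·10/429·1/143 = 50/507
take √, sign +1: I = 0.08858824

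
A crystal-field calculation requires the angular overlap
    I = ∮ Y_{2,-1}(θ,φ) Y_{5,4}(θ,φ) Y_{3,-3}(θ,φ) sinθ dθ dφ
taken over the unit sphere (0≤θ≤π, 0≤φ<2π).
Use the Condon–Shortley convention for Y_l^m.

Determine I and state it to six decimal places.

m-sum 0 ✓  L=10 even ✓  3≤3≤7 ✓
Π(2lᵢ+1) = 5×11×7 = 385
triangle coeff Δ(2,5,3) = 1/2310
Σ_t [2,2]: t=2:+1/144 = 1/144
(3j)²=10/231 [(2 5 3; 0 0 0)], sign=-1
Σ_t [3,3]: t=3:−1/4320 = -1/4320
(3j)²=2/55 [(2 5 3; -1 4 -3)], sign=-1
⇒ 4πI² = 20/33
I = (+1)√(20/33/(4π)) = 0.21961050

0.219610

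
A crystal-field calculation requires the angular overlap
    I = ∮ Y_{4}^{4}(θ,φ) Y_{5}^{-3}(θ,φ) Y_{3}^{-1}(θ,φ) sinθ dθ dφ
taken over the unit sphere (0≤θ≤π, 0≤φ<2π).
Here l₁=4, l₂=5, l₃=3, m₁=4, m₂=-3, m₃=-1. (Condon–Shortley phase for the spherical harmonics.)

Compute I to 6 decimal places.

Rules hold: Σm=0, L=12 even, 1≤3≤9.
N = 9·11·7 = 693
Δ = 6!·2!·4!/13! = 1/180180
Racah Σ t=2..4: t=2:+1/576 t=3:−1/144 t=4:+1/576 = -1/288
⇒ 3j(4 5 3; 0 0 0)² = 20/1001, sgn +1
Racah Σ t=0..0: t=0:+1/5760 = 1/5760
⇒ 3j(4 5 3; 4 -3 -1)² = 56/2145, sgn +1
4πI² = N·(3j₀)²·(3jₘ)² = 672/1859
I = +1·√(0.361485/4π) = 0.16960553

0.169606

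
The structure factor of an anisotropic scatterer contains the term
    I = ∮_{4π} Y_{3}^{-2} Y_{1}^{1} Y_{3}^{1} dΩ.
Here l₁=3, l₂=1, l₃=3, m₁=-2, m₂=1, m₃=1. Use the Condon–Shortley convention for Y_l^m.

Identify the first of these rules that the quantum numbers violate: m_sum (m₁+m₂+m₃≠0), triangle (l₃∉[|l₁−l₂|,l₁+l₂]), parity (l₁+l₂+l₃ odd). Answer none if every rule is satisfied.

Σmᵢ = 0  ✓
l₃∈[|l₁−l₂|,l₁+l₂]=[2,4], have l₃=3  ✓
Σlᵢ = 7 ⇒ odd  ✗

parity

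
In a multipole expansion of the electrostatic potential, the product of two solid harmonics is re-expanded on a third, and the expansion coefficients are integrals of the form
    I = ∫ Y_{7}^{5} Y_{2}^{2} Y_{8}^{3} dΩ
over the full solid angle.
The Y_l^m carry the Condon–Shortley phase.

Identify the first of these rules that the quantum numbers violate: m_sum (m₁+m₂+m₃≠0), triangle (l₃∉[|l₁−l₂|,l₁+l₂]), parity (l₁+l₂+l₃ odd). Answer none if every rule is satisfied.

m_sum

m₁+m₂+m₃ = 5 + 2 + 3 = 10  ✗
triangle: |7−2|=5 ≤ l₃=8 ≤ 7+2=9
parity: l₁+l₂+l₃ = 17 is odd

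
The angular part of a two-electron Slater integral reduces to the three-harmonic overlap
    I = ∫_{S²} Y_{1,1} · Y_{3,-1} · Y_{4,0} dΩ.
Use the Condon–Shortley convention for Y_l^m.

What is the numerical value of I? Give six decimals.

0.150786

Rules hold: Σm=0, L=8 even, 2≤4≤4.
N = 3·7·9 = 189
Δ = 0!·2!·6!/9! = 1/252
Racah Σ t=0..0: t=0:+1/36 = 1/36
⇒ 3j(1 3 4; 0 0 0)² = 4/63, sgn +1
Racah Σ t=0..0: t=0:+1/96 = 1/96
⇒ 3j(1 3 4; 1 -1 0)² = 1/42, sgn +1
4πI² = N·(3j₀)²·(3jₘ)² = 2/7
I = +1·√(0.285714/4π) = 0.15078601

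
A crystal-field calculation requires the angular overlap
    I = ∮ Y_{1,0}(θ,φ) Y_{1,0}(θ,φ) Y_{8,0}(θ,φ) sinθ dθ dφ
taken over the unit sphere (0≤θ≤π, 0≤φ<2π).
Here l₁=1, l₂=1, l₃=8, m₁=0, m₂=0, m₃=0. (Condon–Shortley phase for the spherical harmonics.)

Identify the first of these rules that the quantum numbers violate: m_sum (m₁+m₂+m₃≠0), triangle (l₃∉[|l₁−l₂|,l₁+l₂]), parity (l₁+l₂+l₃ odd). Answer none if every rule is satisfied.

triangle

m₁+m₂+m₃ = 0 + 0 + 0 = 0  ✓
triangle: |1−1|=0 ≤ l₃=8 ≤ 1+1=2  ✗
parity: l₁+l₂+l₃ = 10 is even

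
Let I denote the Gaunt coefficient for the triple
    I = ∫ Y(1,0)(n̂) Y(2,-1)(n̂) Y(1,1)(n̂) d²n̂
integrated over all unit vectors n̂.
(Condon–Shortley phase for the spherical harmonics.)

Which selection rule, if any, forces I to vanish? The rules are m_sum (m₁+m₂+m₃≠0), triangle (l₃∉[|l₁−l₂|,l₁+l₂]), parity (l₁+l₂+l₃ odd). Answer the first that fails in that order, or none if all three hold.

m₁+m₂+m₃ = 0 − 1 + 1 = 0  ✓
triangle: |1−2|=1 ≤ l₃=1 ≤ 1+2=3  ✓
parity: l₁+l₂+l₃ = 4 is even  ✓

none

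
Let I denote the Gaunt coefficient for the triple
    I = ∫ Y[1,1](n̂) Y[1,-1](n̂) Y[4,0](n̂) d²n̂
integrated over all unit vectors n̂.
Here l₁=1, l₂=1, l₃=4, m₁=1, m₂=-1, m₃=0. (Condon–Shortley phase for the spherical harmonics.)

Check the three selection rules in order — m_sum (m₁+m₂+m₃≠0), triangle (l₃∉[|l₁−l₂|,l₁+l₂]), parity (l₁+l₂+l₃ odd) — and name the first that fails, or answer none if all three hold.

azimuthal sum: 1 − 1 + 0 = 0  ✓
0 ≤ 4 ≤ 2 (triangle on l)  ✗
L = 1 + 1 + 4 = 6 (even)

triangle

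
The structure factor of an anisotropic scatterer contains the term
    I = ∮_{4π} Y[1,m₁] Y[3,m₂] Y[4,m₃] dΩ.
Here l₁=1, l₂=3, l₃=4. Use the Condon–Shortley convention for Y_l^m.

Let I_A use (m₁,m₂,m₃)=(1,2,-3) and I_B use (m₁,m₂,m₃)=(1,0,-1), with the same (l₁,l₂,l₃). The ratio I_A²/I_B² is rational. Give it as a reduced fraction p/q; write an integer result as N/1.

Same 1,3,4: normalisation and zero-m 3j drop out of the ratio.
A: Δ: 0! 2! 6! / 9! → 1/252; sum: t=0:+1/240 = 1/240; 3j²(1 3 4; 1 2 -3) = Δ·Π!·Σ² = 1/12  (sign -1)
B: Δ: 0! 2! 6! / 9! → 1/252; sum: t=0:+1/72 = 1/72; 3j²(1 3 4; 1 0 -1) = Δ·Π!·Σ² = 5/126  (sign -1)
I_A²/I_B² = (1/12)/(5/126) = 21/10

21/10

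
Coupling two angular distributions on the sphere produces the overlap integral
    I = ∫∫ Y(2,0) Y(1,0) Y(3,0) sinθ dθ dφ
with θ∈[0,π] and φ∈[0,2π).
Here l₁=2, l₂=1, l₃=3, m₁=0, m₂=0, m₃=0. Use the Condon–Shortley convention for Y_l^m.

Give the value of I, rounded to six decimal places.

m-sum 0 ✓  L=6 even ✓  1≤3≤3 ✓
Π(2lᵢ+1) = 5×3×7 = 105
triangle coeff Δ(2,1,3) = 1/105
Σ_t [0,0]: t=0:+1/4 = 1/4
(3j)²=3/35 [(2 1 3; 0 0 0)], sign=-1
(m-triple is (0,0,0) — same symbol as above.)
⇒ 4πI² = 27/35
I = (+1)√(27/35/(4π)) = 0.24776670

0.247767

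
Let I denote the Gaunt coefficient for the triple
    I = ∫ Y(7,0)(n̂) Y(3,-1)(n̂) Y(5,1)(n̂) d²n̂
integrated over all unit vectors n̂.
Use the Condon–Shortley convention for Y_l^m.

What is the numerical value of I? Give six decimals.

0.000000

L=15 odd ⇒ parity kills the (l;000) factor ⇒ I = 0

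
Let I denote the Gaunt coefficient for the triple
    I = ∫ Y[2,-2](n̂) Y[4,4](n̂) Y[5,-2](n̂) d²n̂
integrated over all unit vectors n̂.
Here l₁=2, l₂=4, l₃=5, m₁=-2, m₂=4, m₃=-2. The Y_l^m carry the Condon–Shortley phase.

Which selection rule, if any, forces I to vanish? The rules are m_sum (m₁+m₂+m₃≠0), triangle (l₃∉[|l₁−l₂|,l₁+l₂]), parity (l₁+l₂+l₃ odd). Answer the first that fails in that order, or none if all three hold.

Σmᵢ = 0  ✓
l₃∈[|l₁−l₂|,l₁+l₂]=[2,6], have l₃=5  ✓
Σlᵢ = 11 ⇒ odd  ✗

parity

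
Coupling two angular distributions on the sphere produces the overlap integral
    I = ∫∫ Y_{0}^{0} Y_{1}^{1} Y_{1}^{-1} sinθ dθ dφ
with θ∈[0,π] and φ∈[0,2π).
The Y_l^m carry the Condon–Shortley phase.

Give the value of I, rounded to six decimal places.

m-sum 0 ✓  L=2 even ✓  1≤1≤1 ✓
Π(2lᵢ+1) = 1×3×3 = 9
triangle coeff Δ(0,1,1) = 1/3
Σ_t [0,0]: t=0:+1/1 = 1/1
(3j)²=1/3 [(0 1 1; 0 0 0)], sign=-1
Σ_t [0,0]: t=0:+1/2 = 1/2
(3j)²=1/3 [(0 1 1; 0 1 -1)], sign=+1
⇒ 4πI² = 1/1
I = (-1)√(1/1/(4π)) = -0.28209479

-0.282095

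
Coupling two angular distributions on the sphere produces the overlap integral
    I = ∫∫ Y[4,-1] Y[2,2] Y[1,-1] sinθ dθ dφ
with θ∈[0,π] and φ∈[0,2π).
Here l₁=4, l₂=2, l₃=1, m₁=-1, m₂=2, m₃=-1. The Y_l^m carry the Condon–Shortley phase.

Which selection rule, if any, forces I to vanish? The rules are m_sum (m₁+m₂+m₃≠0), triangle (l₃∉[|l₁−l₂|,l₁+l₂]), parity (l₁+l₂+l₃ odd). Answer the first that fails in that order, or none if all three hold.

triangle

Σmᵢ = 0  ✓
l₃∈[|l₁−l₂|,l₁+l₂]=[2,6], have l₃=1  ✗
Σlᵢ = 7 ⇒ odd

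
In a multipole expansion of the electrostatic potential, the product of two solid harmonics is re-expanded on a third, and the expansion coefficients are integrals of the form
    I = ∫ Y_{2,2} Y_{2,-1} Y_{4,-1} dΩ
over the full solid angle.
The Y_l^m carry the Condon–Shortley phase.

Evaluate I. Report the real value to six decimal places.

-0.090112

Checks pass: Σm=0; 8 even; l₃=4∈[0,4].
(2·2+1)(2·2+1)(2·4+1) = 225
Δ: 0! 4! 4! / 9! → 1/630
sum: t=0:+1/16 = 1/16
3j²(2 2 4; 0 0 0) = Δ·Π!·Σ² = 2/35  (sign +1)
sum: t=0:+1/144 = 1/144
3j²(2 2 4; 2 -1 -1) = Δ·Π!·Σ² = 1/126  (sign -1)
combine: 4πI² = 225·2/35·1/126 = 5/49
take √, sign -1: I = -0.09011188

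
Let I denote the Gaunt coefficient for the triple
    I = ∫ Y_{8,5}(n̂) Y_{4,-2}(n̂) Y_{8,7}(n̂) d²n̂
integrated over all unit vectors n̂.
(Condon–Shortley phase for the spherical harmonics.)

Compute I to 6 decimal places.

Σmᵢ = 10 ≠ 0, so the φ-integral vanishes; I = 0

0.000000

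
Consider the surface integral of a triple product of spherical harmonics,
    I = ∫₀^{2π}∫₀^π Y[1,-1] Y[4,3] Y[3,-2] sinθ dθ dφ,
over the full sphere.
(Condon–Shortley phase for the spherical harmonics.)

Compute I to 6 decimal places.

-0.282095

Checks pass: Σm=0; 8 even; l₃=3∈[3,5].
(2·1+1)(2·4+1)(2·3+1) = 189
Δ: 2! 0! 6! / 9! → 1/252
sum: t=1:−1/36 = -1/36
3j²(1 4 3; 0 0 0) = Δ·Π!·Σ² = 4/63  (sign +1)
sum: t=2:+1/240 = 1/240
3j²(1 4 3; -1 3 -2) = Δ·Π!·Σ² = 1/12  (sign -1)
combine: 4πI² = 189·4/63·1/12 = 1/1
take √, sign -1: I = -0.28209479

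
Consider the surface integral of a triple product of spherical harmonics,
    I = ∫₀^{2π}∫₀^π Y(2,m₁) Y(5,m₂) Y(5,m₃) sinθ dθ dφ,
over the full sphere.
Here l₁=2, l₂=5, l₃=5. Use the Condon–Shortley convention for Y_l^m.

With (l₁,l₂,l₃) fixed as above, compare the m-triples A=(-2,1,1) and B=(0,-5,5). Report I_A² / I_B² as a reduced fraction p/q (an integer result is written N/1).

Shared (l₁,l₂,l₃)=(2,5,5): N and (l;000)² cancel in I_A²/I_B².
A: Δ = 2!·2!·8!/13! = 1/38610; Racah Σ t=2..2: t=2:+1/2304 = 1/2304; ⇒ 3j(2 5 5; -2 1 1)² = 5/143, sgn +1
B: Δ = 2!·2!·8!/13! = 1/38610; Racah Σ t=0..0: t=0:+1/161280 = 1/161280; ⇒ 3j(2 5 5; 0 -5 5)² = 15/286, sgn +1
I_A²/I_B² = (5/143)/(15/286) = 2/3

2/3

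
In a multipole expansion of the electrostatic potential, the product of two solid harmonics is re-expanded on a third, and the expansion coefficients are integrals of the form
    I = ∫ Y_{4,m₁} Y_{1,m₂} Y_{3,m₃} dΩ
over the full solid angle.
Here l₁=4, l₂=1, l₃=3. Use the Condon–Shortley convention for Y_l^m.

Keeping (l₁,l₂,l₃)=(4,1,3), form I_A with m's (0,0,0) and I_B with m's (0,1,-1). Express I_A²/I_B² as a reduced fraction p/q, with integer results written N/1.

Same 4,1,3: normalisation and zero-m 3j drop out of the ratio.
A: Δ: 2! 6! 0! / 9! → 1/252; sum: t=1:−1/36 = -1/36; 3j²(4 1 3; 0 0 0) = Δ·Π!·Σ² = 4/63  (sign +1)
B: Δ: 2! 6! 0! / 9! → 1/252; sum: t=2:+1/96 = 1/96; 3j²(4 1 3; 0 1 -1) = Δ·Π!·Σ² = 1/42  (sign +1)
I_A²/I_B² = (4/63)/(1/42) = 8/3

8/3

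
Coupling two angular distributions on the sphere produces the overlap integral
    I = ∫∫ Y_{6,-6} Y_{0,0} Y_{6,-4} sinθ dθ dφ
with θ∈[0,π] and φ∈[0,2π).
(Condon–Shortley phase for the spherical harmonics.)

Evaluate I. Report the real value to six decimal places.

-6 + 0 − 4 = -10 ≠ 0: azimuthal integral kills it; I = 0

0.000000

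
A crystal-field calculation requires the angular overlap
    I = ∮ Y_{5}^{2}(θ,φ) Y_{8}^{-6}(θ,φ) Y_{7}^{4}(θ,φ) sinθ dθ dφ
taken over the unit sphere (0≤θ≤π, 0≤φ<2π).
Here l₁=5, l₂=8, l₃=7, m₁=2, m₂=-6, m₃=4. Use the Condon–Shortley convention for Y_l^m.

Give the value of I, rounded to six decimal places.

0.099372

Rules hold: Σm=0, L=20 even, 3≤7≤13.
N = 11·17·15 = 2805
Δ = 6!·4!·10!/21! = 1/814773960
Racah Σ t=1..5: t=1:−1/87091200 t=2:+1/4976640 t=3:−1/2073600 t=4:+1/4976640 t=5:−1/87091200 = -1/9676800
⇒ 3j(5 8 7; 0 0 0)² = 360/46189, sgn +1
Racah Σ t=0..2: t=0:+1/348364800 t=1:−1/174182400 t=2:+1/1045094400 = -1/522547200
⇒ 3j(5 8 7; 2 -6 4)² = 11/1938, sgn +1
4πI² = N·(3j₀)²·(3jₘ)² = 9900/79781
I = +1·√(0.12409/4π) = 0.09937175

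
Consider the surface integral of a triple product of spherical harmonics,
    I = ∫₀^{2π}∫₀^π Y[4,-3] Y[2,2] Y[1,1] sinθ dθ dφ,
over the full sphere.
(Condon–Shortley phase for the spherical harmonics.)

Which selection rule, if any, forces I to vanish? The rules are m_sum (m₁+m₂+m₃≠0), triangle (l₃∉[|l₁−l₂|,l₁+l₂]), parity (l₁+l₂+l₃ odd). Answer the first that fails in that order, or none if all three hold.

triangle

Σmᵢ = 0  ✓
l₃∈[|l₁−l₂|,l₁+l₂]=[2,6], have l₃=1  ✗
Σlᵢ = 7 ⇒ odd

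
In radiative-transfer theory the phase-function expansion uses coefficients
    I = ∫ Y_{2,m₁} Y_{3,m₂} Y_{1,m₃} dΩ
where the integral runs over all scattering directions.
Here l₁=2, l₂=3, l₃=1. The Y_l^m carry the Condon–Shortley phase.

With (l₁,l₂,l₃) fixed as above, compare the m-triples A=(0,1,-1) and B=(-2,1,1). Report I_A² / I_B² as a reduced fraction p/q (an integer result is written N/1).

6/1

Same 2,3,1: normalisation and zero-m 3j drop out of the ratio.
A: Δ: 4! 0! 2! / 7! → 1/105; sum: t=2:+1/8 = 1/8; 3j²(2 3 1; 0 1 -1) = Δ·Π!·Σ² = 2/35  (sign +1)
B: Δ: 4! 0! 2! / 7! → 1/105; sum: t=4:+1/48 = 1/48; 3j²(2 3 1; -2 1 1) = Δ·Π!·Σ² = 1/105  (sign +1)
I_A²/I_B² = (2/35)/(1/105) = 6/1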